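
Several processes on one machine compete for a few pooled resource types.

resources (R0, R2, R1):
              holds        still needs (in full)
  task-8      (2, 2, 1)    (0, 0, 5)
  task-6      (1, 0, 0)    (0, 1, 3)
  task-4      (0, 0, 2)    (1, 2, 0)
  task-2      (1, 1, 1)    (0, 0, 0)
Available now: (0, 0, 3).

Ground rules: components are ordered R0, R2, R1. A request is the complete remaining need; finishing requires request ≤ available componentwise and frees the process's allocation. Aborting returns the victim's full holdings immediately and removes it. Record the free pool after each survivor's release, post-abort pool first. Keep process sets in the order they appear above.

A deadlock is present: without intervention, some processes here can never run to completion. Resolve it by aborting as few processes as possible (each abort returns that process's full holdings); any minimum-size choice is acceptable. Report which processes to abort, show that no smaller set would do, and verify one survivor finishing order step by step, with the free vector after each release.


Minimum abort set: task-4.
Key observation: aborting task-4 returns (0, 0, 2), and task-8 — hopeless before — runs at step 3 with the returned capacity in the pool.
Why nothing smaller works: aborting no one leaves the state deadlocked as given.
Survivors finish in the order: task-2, task-6, task-8. Check, step by step (pool after the aborts first):
  pool = (0, 0, 5)
  task-2: need (0, 0, 0) fits (0, 0, 5); releases (1, 1, 1), pool now (1, 1, 6)
  task-6: need (0, 1, 3) fits (1, 1, 6); releases (1, 0, 0), pool now (2, 1, 6)
  task-8: need (0, 0, 5) fits (2, 1, 6); releases (2, 2, 1), pool now (4, 3, 7)


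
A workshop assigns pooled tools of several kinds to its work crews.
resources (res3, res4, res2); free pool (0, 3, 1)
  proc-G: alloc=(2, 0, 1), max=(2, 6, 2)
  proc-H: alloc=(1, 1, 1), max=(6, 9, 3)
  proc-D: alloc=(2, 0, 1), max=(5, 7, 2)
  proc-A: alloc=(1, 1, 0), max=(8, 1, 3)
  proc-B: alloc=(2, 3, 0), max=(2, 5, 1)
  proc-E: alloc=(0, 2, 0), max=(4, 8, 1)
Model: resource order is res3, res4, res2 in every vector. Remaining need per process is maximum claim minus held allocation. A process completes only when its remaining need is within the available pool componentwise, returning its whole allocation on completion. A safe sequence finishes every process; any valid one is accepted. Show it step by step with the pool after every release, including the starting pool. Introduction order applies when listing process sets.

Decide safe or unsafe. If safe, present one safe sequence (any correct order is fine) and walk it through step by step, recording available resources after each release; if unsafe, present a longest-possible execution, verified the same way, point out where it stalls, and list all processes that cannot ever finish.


SAFE. One safe sequence: proc-B, proc-G, proc-E, proc-D, proc-H, proc-A.
Key observation: at proc-B the run first touches a limit — (0, 2, 1) against (0, 3, 1), exact on a resource it actually requests.
Step-by-step check:
  pool = (0, 3, 1)
  proc-B needs (0, 2, 1) <= (0, 3, 1) -> finishes; pool += (2, 3, 0) = (2, 6, 1)
  proc-G needs (0, 6, 1) <= (2, 6, 1) -> finishes; pool += (2, 0, 1) = (4, 6, 2)
  proc-E needs (4, 6, 1) <= (4, 6, 2) -> finishes; pool += (0, 2, 0) = (4, 8, 2)
  proc-D needs (3, 7, 1) <= (4, 8, 2) -> finishes; pool += (2, 0, 1) = (6, 8, 3)
  proc-H needs (5, 8, 2) <= (6, 8, 3) -> finishes; pool += (1, 1, 1) = (7, 9, 4)
  proc-A needs (7, 0, 3) <= (7, 9, 4) -> finishes; pool += (1, 1, 0) = (8, 10, 4)


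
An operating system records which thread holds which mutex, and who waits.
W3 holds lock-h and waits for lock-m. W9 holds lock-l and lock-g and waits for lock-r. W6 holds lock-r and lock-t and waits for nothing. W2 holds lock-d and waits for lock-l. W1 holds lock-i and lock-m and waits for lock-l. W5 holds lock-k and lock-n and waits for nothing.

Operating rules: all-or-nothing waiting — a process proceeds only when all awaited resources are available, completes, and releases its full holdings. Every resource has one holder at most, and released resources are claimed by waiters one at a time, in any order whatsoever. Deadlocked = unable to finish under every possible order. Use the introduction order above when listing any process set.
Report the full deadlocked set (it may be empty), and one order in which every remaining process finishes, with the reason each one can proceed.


Nothing here is deadlocked.
Key observation: although several processes wait, no cycle exists — each chain bottoms out at a free runner.
The rest can finish in the order W5, W6, W9, W1, W3, W2.
Step-by-step check:
  W5: no waits; runs immediately, freeing lock-k and lock-n
  W6: no waits; runs immediately, freeing lock-r and lock-t
  W9 waits on lock-r — all released -> runs and releases lock-l and lock-g
  W1 waits on lock-l — all released -> runs and releases lock-i and lock-m
  W3 waits on lock-m — all released -> runs and releases lock-h
  W2 waits on lock-l — all released -> runs and releases lock-d


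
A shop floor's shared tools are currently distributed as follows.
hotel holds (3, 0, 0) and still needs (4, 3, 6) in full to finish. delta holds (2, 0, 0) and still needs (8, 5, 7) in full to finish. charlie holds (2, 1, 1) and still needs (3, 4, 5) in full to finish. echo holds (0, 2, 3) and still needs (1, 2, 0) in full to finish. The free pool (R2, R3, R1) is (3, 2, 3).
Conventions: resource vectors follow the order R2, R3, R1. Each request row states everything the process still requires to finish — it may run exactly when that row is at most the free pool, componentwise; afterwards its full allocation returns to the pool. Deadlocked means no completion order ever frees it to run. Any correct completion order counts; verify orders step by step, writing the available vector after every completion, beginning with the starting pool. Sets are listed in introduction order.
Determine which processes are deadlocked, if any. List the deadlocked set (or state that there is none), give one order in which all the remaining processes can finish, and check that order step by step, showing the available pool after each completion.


Nothing here is deadlocked.
Key observation: echo can run right away; the returned allocation unlocks the remaining processes in turn.
The rest can finish in the order echo, charlie, hotel, delta. Check, step by step:
  pool = (3, 2, 3)
  echo needs (1, 2, 0) <= (3, 2, 3) -> finishes; pool += (0, 2, 3) = (3, 4, 6)
  charlie needs (3, 4, 5) <= (3, 4, 6) -> finishes; pool += (2, 1, 1) = (5, 5, 7)
  hotel needs (4, 3, 6) <= (5, 5, 7) -> finishes; pool += (3, 0, 0) = (8, 5, 7)
  delta needs (8, 5, 7) <= (8, 5, 7) -> finishes; pool += (2, 0, 0) = (10, 5, 7)


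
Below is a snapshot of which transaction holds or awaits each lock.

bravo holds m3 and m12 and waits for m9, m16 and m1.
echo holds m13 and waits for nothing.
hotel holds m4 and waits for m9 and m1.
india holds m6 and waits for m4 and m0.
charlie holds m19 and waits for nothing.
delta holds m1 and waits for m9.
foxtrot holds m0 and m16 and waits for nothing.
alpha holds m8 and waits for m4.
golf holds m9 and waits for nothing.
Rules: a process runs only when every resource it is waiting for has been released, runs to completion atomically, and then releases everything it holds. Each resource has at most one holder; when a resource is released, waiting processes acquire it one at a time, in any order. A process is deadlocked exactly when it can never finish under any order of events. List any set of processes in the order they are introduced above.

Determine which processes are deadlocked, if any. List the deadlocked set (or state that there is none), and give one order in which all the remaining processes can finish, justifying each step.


The deadlocked set is empty.
Key observation: no waiting chain loops back on itself — every chain ends at a process that waits on nothing, so everyone eventually runs.
One completion order for the rest: golf, charlie, echo, delta, hotel, foxtrot, india, alpha, bravo.
Check, step by step:
  golf waits on nothing -> runs at once and releases m9
  charlie waits on nothing -> runs at once and releases m19
  echo waits on nothing -> runs at once and releases m13
  delta: everything it awaited (m9) is free; runs, freeing m1
  hotel: everything it awaited (m9 and m1) is free; runs, freeing m4
  foxtrot waits on nothing -> runs at once and releases m0 and m16
  india: everything it awaited (m4 and m0) is free; runs, freeing m6
  alpha: everything it awaited (m4) is free; runs, freeing m8
  bravo: everything it awaited (m9, m16 and m1) is free; runs, freeing m3 and m12


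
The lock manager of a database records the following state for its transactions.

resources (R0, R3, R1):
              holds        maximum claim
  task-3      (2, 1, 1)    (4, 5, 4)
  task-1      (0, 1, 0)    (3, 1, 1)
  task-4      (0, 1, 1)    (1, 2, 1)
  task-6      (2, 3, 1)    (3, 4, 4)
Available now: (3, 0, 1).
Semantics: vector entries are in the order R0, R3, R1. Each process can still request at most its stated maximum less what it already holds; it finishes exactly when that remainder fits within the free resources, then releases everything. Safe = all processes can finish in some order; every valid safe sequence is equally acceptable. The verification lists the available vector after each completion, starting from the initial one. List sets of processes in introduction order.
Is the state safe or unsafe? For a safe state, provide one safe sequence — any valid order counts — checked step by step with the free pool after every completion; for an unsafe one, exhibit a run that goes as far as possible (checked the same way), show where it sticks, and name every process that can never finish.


UNSAFE.
Key observation: the pool after task-1, task-4 is (3, 2, 2); every surviving request exceeds it in R1, so progress ends there.
The run task-1, task-4 cannot be extended any further. Check, step by step:
  pool = (3, 0, 1)
  task-1 needs (3, 0, 1) <= (3, 0, 1) -> finishes; pool += (0, 1, 0) = (3, 1, 1)
  task-4 needs (1, 1, 0) <= (3, 1, 1) -> finishes; pool += (0, 1, 1) = (3, 2, 2)
  task-3 cannot run: need (2, 4, 3) vs free (3, 2, 2) (insufficient R3 and R1)
  task-6 cannot run: need (1, 1, 3) vs free (3, 2, 2) (insufficient R1)
Permanently blocked: task-3 and task-6.


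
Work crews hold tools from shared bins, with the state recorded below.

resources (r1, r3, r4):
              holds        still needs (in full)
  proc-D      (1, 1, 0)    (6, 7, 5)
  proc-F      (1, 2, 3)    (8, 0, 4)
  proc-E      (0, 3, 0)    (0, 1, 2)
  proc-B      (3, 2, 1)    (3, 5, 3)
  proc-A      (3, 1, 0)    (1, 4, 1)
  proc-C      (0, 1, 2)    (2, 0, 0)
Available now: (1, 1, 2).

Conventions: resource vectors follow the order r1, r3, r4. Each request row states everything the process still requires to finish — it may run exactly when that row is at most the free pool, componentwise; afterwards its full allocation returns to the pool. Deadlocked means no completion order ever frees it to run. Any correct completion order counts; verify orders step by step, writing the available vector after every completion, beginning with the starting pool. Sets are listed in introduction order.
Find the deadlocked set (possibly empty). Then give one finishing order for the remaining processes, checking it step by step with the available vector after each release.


Nothing here is deadlocked.
Key observation: there is always a runnable process — proc-E first — so the state unwinds completely.
A valid finishing order for the others: proc-E, proc-A, proc-C, proc-B, proc-D, proc-F. Verifying each step:
  pool = (1, 1, 2)
  proc-E: need (0, 1, 2) fits (1, 1, 2); releases (0, 3, 0), pool now (1, 4, 2)
  proc-A: need (1, 4, 1) fits (1, 4, 2); releases (3, 1, 0), pool now (4, 5, 2)
  proc-C: need (2, 0, 0) fits (4, 5, 2); releases (0, 1, 2), pool now (4, 6, 4)
  proc-B: need (3, 5, 3) fits (4, 6, 4); releases (3, 2, 1), pool now (7, 8, 5)
  proc-D: need (6, 7, 5) fits (7, 8, 5); releases (1, 1, 0), pool now (8, 9, 5)
  proc-F: need (8, 0, 4) fits (8, 9, 5); releases (1, 2, 3), pool now (9, 11, 8)


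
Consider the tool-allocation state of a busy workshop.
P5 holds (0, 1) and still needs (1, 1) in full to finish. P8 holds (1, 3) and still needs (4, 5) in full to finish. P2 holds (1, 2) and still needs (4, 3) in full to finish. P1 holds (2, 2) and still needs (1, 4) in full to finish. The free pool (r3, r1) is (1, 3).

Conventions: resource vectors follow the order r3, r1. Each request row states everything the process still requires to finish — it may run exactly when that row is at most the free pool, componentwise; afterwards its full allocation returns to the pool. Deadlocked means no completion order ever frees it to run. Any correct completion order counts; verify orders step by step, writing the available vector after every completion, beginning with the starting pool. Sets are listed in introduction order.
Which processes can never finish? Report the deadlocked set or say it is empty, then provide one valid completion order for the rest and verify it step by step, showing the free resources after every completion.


The deadlocked set is P8 and P2.
Key observation: once P5, P1 finish, the pool peaks at (3, 6) — and every remaining process still needs more r3 than that.
A valid finishing order for the others: P5, P1. Verifying each step:
  pool = (1, 3)
  run P5 (needs (1, 1), free (1, 3)); after release of (0, 1) the pool is (1, 4)
  run P1 (needs (1, 4), free (1, 4)); after release of (2, 2) the pool is (3, 6)
None of the blocked processes ever fits:
  P8 cannot run: need (4, 5) vs free (3, 6) (insufficient r3)
  P2 cannot run: need (4, 3) vs free (3, 6) (insufficient r3)


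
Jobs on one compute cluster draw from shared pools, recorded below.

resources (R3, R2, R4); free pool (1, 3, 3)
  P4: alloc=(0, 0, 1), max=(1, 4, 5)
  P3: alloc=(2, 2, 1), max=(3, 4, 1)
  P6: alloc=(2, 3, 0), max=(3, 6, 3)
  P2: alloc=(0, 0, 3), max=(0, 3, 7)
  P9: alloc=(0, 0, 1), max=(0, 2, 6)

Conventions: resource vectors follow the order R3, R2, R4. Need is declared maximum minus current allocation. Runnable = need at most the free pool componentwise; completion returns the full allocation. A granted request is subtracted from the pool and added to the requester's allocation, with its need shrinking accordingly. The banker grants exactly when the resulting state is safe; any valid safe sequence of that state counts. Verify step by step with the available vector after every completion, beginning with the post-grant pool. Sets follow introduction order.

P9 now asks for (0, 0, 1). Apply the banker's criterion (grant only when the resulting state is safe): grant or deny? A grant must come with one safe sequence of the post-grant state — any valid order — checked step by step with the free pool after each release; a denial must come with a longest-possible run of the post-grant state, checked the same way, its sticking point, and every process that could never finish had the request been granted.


DENY — the pretend-granted state is unsafe.
Key observation: the wall is R4: completing P3, P6 brings the pool only to (5, 8, 3), and all the rest need more.
After a pretend grant, a maximal execution: P3, P6 — then nothing else fits. Walking it through:
  pool = (1, 3, 2)
  run P3 (needs (1, 2, 0), free (1, 3, 2)); after release of (2, 2, 1) the pool is (3, 5, 3)
  run P6 (needs (1, 3, 3), free (3, 5, 3)); after release of (2, 3, 0) the pool is (5, 8, 3)
  P4 still needs (1, 4, 4) but only (5, 8, 3) is free — short on R4
  P2 still needs (0, 3, 4) but only (5, 8, 3) is free — short on R4
  P9 still needs (0, 2, 4) but only (5, 8, 3) is free — short on R4
Processes that could never finish after the grant: P4, P2 and P9.


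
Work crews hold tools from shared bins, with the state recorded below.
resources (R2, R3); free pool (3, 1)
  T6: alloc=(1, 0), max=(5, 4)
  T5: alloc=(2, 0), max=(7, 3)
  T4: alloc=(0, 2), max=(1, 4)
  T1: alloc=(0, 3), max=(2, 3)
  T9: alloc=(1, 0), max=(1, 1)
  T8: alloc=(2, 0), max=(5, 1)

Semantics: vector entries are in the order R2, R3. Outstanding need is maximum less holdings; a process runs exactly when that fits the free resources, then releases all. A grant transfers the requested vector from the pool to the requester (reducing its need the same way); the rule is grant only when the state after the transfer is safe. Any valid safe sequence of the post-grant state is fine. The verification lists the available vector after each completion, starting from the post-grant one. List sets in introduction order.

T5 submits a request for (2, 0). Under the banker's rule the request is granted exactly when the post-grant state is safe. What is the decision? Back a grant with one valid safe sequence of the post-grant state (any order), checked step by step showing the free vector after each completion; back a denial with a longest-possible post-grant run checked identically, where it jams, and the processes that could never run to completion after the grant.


DENY. Granting would leave the state unsafe.
Key observation: R2 is the bottleneck — with T9, T1, T4 done the pool holds (2, 6), short of every remaining need.
After a pretend grant, a maximal execution: T9, T1, T4 — then nothing else fits. Verifying each step:
  pool = (1, 1)
  T9: need (0, 1) fits (1, 1); releases (1, 0), pool now (2, 1)
  T1: need (2, 0) fits (2, 1); releases (0, 3), pool now (2, 4)
  T4: need (1, 2) fits (2, 4); releases (0, 2), pool now (2, 6)
  T6 cannot run: need (4, 4) vs free (2, 6) (insufficient R2)
  T5 cannot run: need (3, 3) vs free (2, 6) (insufficient R2)
  T8 cannot run: need (3, 1) vs free (2, 6) (insufficient R2)
Processes that could never finish after the grant: T6, T5 and T8.


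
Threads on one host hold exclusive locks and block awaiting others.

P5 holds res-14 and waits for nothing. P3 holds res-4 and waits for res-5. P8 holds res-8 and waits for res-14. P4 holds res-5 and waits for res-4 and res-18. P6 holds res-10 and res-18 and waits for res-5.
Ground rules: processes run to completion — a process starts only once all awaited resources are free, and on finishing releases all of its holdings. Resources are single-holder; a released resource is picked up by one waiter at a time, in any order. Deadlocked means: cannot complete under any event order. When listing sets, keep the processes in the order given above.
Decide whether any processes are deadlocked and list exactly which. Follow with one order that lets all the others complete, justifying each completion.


Deadlocked set: P3, P4 and P6.
Key observation: the waits loop around P3 -> P4 -> P3 with no way out; P6 is caught in further circular waits.
A valid finishing order for the others: P5, P8.
Step-by-step check:
  run P5 (it waits on nothing); releases res-14
  P8 waits on res-14 — all released -> runs and releases res-8


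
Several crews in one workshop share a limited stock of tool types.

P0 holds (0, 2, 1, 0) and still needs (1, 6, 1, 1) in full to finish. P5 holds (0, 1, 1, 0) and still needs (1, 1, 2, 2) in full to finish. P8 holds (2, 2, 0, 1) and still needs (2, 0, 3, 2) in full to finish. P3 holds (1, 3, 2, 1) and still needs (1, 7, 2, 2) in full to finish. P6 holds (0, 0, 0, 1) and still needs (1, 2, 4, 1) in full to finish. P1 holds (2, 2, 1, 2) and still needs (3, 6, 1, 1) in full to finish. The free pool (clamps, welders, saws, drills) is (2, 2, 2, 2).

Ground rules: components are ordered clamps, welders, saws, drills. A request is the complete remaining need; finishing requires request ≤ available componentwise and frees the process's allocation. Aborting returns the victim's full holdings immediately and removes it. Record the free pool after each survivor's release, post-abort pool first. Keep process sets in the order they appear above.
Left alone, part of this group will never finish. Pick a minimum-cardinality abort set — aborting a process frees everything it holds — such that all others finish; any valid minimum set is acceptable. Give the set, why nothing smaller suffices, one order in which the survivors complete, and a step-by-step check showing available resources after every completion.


Abort P0.
Key observation: P6 could never have finished before the abort; with (0, 2, 1, 0) returned by P0, it fits at step 3.
Why nothing smaller works: aborting no one leaves the state deadlocked as given.
One survivor order: P8, P5, P6, P3, P1. Step-by-step check (post-abort pool first):
  pool = (2, 4, 3, 2)
  run P8 (needs (2, 0, 3, 2), free (2, 4, 3, 2)); after release of (2, 2, 0, 1) the pool is (4, 6, 3, 3)
  run P5 (needs (1, 1, 2, 2), free (4, 6, 3, 3)); after release of (0, 1, 1, 0) the pool is (4, 7, 4, 3)
  run P6 (needs (1, 2, 4, 1), free (4, 7, 4, 3)); after release of (0, 0, 0, 1) the pool is (4, 7, 4, 4)
  run P3 (needs (1, 7, 2, 2), free (4, 7, 4, 4)); after release of (1, 3, 2, 1) the pool is (5, 10, 6, 5)
  run P1 (needs (3, 6, 1, 1), free (5, 10, 6, 5)); after release of (2, 2, 1, 2) the pool is (7, 12, 7, 7)


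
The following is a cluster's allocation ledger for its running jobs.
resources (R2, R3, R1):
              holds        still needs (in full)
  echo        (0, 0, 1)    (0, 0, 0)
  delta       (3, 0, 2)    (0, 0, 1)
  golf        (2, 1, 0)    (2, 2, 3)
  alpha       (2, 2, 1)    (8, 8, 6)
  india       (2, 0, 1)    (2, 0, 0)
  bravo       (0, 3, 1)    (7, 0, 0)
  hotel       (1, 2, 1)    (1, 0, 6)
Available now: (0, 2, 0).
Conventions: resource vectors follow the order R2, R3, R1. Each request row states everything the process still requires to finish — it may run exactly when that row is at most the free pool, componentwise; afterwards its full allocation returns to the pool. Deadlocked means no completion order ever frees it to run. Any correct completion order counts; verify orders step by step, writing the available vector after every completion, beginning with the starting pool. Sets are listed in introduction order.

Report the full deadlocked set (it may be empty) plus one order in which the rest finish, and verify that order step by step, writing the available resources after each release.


Deadlocked set: alpha and hotel.
Key observation: once echo, delta, golf, india, bravo finish, the pool peaks at (7, 6, 5) — and every remaining process still needs more R1 than that.
A valid finishing order for the others: echo, delta, golf, india, bravo. Walking it through:
  pool = (0, 2, 0)
  echo: need (0, 0, 0) fits (0, 2, 0); releases (0, 0, 1), pool now (0, 2, 1)
  delta: need (0, 0, 1) fits (0, 2, 1); releases (3, 0, 2), pool now (3, 2, 3)
  golf: need (2, 2, 3) fits (3, 2, 3); releases (2, 1, 0), pool now (5, 3, 3)
  india: need (2, 0, 0) fits (5, 3, 3); releases (2, 0, 1), pool now (7, 3, 4)
  bravo: need (7, 0, 0) fits (7, 3, 4); releases (0, 3, 1), pool now (7, 6, 5)
None of the blocked processes ever fits:
  blocked: alpha wants (8, 8, 6), pool (7, 6, 5) — not enough R2, R3 and R1
  blocked: hotel wants (1, 0, 6), pool (7, 6, 5) — not enough R1


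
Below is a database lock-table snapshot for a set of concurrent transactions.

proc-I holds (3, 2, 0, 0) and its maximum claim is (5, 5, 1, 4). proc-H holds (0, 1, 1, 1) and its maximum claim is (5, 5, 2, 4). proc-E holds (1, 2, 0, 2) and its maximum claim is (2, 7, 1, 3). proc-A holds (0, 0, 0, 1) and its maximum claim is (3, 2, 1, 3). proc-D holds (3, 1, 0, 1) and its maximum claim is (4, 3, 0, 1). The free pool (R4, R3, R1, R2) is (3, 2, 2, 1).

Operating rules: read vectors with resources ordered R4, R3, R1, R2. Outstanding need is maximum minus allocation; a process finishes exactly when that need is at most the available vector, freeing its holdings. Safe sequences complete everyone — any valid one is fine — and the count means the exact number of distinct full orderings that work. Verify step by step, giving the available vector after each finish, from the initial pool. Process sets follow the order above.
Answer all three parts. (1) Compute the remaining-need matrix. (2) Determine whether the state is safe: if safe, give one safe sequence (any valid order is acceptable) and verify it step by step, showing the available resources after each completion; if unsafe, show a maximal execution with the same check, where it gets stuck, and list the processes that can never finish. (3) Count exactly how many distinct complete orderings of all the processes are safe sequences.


(1) Need matrix, components ordered R4, R3, R1, R2:
  proc-I: (2, 3, 1, 4)
  proc-H: (5, 4, 1, 3)
  proc-E: (1, 5, 1, 1)
  proc-A: (3, 2, 1, 2)
  proc-D: (1, 2, 0, 0)
(2) UNSAFE — no complete ordering exists.
Key observation: after proc-D, proc-A the pool peaks at (6, 3, 2, 3), and each blocked process is short somewhere: proc-I on R2; proc-H on R3; proc-E on R3.
Going as far as possible: proc-D, proc-A; after that, nothing fits. Walking it through:
  pool = (3, 2, 2, 1)
  run proc-D (needs (1, 2, 0, 0), free (3, 2, 2, 1)); after release of (3, 1, 0, 1) the pool is (6, 3, 2, 2)
  run proc-A (needs (3, 2, 1, 2), free (6, 3, 2, 2)); after release of (0, 0, 0, 1) the pool is (6, 3, 2, 3)
  proc-I cannot run: need (2, 3, 1, 4) vs free (6, 3, 2, 3) (insufficient R2)
  proc-H cannot run: need (5, 4, 1, 3) vs free (6, 3, 2, 3) (insufficient R3)
  proc-E cannot run: need (1, 5, 1, 1) vs free (6, 3, 2, 3) (insufficient R3)
Processes that can never finish: proc-I, proc-H and proc-E.
(3) Precisely 0 of the possible complete orderings are safe sequences.


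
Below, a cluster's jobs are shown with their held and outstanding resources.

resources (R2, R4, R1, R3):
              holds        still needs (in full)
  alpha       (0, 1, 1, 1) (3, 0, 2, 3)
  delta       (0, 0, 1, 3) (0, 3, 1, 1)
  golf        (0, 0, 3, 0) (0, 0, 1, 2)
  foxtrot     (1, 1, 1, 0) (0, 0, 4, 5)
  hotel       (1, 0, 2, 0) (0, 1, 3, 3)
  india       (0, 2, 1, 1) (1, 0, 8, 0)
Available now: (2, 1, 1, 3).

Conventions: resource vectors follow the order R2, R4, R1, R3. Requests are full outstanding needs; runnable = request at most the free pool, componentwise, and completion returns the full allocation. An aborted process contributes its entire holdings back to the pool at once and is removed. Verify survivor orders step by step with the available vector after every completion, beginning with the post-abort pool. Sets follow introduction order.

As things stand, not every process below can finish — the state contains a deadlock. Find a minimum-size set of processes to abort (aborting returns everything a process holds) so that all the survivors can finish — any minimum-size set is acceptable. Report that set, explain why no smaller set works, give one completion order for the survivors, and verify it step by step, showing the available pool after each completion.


Minimum abort set: foxtrot.
Key observation: aborting foxtrot returns (1, 1, 1, 0), and delta — hopeless before — runs at step 3 with the returned capacity in the pool.
No smaller set exists: with zero aborts the deadlock remains.
Survivors finish in the order: golf, alpha, delta, hotel, india. Walking it through (pool after the aborts first):
  pool = (3, 2, 2, 3)
  run golf (needs (0, 0, 1, 2), free (3, 2, 2, 3)); after release of (0, 0, 3, 0) the pool is (3, 2, 5, 3)
  run alpha (needs (3, 0, 2, 3), free (3, 2, 5, 3)); after release of (0, 1, 1, 1) the pool is (3, 3, 6, 4)
  run delta (needs (0, 3, 1, 1), free (3, 3, 6, 4)); after release of (0, 0, 1, 3) the pool is (3, 3, 7, 7)
  run hotel (needs (0, 1, 3, 3), free (3, 3, 7, 7)); after release of (1, 0, 2, 0) the pool is (4, 3, 9, 7)
  run india (needs (1, 0, 8, 0), free (4, 3, 9, 7)); after release of (0, 2, 1, 1) the pool is (4, 5, 10, 8)


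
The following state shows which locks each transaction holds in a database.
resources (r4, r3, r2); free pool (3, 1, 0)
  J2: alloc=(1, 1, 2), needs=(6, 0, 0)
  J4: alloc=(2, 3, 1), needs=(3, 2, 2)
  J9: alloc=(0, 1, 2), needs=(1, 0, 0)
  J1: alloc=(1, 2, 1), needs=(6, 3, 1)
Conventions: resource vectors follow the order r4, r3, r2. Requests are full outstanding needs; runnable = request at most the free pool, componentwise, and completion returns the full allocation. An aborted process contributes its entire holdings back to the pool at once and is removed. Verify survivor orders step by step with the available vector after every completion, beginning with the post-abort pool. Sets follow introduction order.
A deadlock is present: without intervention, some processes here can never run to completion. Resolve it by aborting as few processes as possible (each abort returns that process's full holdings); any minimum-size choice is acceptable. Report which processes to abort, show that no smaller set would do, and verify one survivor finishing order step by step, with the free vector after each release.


Abort J1.
Key observation: J2 could never have finished before the abort; with (1, 2, 1) returned by J1, it fits at step 3.
Why nothing smaller works: aborting no one leaves the state deadlocked as given.
Survivors finish in the order: J9, J4, J2. Verifying each step (pool after the aborts first):
  pool = (4, 3, 1)
  J9 needs (1, 0, 0) <= (4, 3, 1) -> finishes; pool += (0, 1, 2) = (4, 4, 3)
  J4 needs (3, 2, 2) <= (4, 4, 3) -> finishes; pool += (2, 3, 1) = (6, 7, 4)
  J2 needs (6, 0, 0) <= (6, 7, 4) -> finishes; pool += (1, 1, 2) = (7, 8, 6)


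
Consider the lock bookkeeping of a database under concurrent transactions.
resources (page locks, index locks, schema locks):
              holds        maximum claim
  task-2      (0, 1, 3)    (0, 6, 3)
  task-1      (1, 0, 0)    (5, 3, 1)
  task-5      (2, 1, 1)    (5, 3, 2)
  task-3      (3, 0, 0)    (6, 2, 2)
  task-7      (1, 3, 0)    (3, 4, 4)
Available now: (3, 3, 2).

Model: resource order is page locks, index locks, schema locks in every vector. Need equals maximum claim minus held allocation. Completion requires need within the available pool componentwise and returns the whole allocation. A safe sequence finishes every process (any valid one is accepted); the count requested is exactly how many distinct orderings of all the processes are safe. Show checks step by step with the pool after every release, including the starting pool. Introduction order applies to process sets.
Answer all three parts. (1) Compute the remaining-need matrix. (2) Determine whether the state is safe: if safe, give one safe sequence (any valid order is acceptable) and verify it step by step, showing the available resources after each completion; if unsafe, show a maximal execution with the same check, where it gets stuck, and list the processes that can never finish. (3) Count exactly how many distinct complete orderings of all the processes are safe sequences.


(1) Outstanding need per process (order page locks, index locks, schema locks):
  task-2: (0, 5, 0)
  task-1: (4, 3, 1)
  task-5: (3, 2, 1)
  task-3: (3, 2, 2)
  task-7: (2, 1, 4)
(2) UNSAFE — no complete ordering exists.
Key observation: after task-5, task-1, task-3 the pool peaks at (9, 4, 3), and each blocked process is short somewhere: task-2 on index locks; task-7 on schema locks.
The run task-5, task-1, task-3 cannot be extended any further. Verifying each step:
  pool = (3, 3, 2)
  run task-5 (needs (3, 2, 1), free (3, 3, 2)); after release of (2, 1, 1) the pool is (5, 4, 3)
  run task-1 (needs (4, 3, 1), free (5, 4, 3)); after release of (1, 0, 0) the pool is (6, 4, 3)
  run task-3 (needs (3, 2, 2), free (6, 4, 3)); after release of (3, 0, 0) the pool is (9, 4, 3)
  blocked: task-2 wants (0, 5, 0), pool (9, 4, 3) — not enough index locks
  blocked: task-7 wants (2, 1, 4), pool (9, 4, 3) — not enough schema locks
Processes that can never finish: task-2 and task-7.
(3) Precisely 0 of the possible complete orderings are safe sequences.


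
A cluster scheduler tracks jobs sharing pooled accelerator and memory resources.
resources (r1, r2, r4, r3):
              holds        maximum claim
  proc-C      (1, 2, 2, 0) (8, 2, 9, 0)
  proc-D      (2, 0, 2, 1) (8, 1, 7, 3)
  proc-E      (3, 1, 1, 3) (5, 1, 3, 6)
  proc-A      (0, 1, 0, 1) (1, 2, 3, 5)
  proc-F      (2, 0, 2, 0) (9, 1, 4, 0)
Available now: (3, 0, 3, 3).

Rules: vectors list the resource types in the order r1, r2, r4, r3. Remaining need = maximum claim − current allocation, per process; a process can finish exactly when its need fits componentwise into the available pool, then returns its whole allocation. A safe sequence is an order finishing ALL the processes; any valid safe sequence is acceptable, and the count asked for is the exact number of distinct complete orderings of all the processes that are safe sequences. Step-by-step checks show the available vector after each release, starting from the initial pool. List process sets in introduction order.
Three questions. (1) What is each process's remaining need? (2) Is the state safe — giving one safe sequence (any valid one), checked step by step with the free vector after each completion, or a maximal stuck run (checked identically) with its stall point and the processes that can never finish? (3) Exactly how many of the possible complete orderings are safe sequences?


(1) Outstanding need per process (order r1, r2, r4, r3):
  proc-C: (7, 0, 7, 0)
  proc-D: (6, 1, 5, 2)
  proc-E: (2, 0, 2, 3)
  proc-A: (1, 1, 3, 4)
  proc-F: (7, 1, 2, 0)
(2) UNSAFE.
Key observation: after proc-E, proc-A the pool peaks at (6, 2, 4, 7), and each blocked process is short somewhere: proc-C on r1, r4; proc-D on r4; proc-F on r1.
The run proc-E, proc-A cannot be extended any further. Step-by-step check:
  pool = (3, 0, 3, 3)
  proc-E needs (2, 0, 2, 3) <= (3, 0, 3, 3) -> finishes; pool += (3, 1, 1, 3) = (6, 1, 4, 6)
  proc-A needs (1, 1, 3, 4) <= (6, 1, 4, 6) -> finishes; pool += (0, 1, 0, 1) = (6, 2, 4, 7)
  proc-C cannot run: need (7, 0, 7, 0) vs free (6, 2, 4, 7) (insufficient r1 and r4)
  proc-D cannot run: need (6, 1, 5, 2) vs free (6, 2, 4, 7) (insufficient r4)
  proc-F cannot run: need (7, 1, 2, 0) vs free (6, 2, 4, 7) (insufficient r1)
Processes that can never finish: proc-C, proc-D and proc-F.
(3) Exactly 0 of the possible complete orderings are safe sequences.


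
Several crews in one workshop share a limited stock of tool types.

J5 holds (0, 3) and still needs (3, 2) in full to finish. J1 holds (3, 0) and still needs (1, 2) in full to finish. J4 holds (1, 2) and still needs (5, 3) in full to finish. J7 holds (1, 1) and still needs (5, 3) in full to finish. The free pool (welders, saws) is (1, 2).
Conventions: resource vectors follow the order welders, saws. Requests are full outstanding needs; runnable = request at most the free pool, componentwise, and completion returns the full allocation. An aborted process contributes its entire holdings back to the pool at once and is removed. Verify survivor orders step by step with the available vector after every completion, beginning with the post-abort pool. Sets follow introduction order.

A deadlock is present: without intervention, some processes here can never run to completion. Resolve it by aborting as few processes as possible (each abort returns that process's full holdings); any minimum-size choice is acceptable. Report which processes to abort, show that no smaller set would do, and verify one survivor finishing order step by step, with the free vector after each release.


Abort J7.
Key observation: no ordering could ever have run J4 before the abort of J7; with (1, 1) back in the pool it fits at step 3.
No smaller set exists: with zero aborts the deadlock remains.
Survivors finish in the order: J1, J5, J4. Verifying each step (pool after the aborts first):
  pool = (2, 3)
  J1: need (1, 2) fits (2, 3); releases (3, 0), pool now (5, 3)
  J5: need (3, 2) fits (5, 3); releases (0, 3), pool now (5, 6)
  J4: need (5, 3) fits (5, 6); releases (1, 2), pool now (6, 8)


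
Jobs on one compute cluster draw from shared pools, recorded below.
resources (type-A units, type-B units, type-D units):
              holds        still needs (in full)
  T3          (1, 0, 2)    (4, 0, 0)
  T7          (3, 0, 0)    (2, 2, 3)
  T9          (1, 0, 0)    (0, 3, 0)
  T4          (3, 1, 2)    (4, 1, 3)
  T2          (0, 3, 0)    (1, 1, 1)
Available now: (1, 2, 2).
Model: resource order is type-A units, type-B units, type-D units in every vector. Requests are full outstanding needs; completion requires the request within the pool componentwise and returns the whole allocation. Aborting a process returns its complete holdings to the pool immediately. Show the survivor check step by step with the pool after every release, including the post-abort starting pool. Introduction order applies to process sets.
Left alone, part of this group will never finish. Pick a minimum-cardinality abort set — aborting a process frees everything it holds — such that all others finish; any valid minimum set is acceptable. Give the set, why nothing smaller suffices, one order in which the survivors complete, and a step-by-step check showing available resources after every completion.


Abort T4.
Key observation: aborting T4 returns (3, 1, 2), and T7 — hopeless before — runs at step 1 with the returned capacity in the pool.
No smaller set exists: with zero aborts the deadlock remains.
Survivors finish in the order: T7, T3, T9, T2. Verifying each step (pool after the aborts first):
  pool = (4, 3, 4)
  run T7 (needs (2, 2, 3), free (4, 3, 4)); after release of (3, 0, 0) the pool is (7, 3, 4)
  run T3 (needs (4, 0, 0), free (7, 3, 4)); after release of (1, 0, 2) the pool is (8, 3, 6)
  run T9 (needs (0, 3, 0), free (8, 3, 6)); after release of (1, 0, 0) the pool is (9, 3, 6)
  run T2 (needs (1, 1, 1), free (9, 3, 6)); after release of (0, 3, 0) the pool is (9, 6, 6)


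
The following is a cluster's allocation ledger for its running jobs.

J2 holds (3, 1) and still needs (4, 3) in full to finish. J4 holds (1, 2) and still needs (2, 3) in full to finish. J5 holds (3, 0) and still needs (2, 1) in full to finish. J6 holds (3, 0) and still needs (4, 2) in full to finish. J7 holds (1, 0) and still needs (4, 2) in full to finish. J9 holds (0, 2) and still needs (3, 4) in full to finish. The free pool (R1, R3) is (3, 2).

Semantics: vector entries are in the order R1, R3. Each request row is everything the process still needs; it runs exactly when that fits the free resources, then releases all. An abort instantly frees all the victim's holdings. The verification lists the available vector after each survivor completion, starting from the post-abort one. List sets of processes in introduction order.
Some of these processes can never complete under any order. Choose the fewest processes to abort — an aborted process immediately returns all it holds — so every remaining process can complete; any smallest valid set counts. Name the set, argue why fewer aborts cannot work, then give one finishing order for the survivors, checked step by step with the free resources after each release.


Minimum abort set: J9.
Key observation: the returned (0, 2) from J9 is what brings J4 — unrunnable before, under any order — into play at step 1.
Minimality: the empty abort set fails — the state is deadlocked as it stands.
The survivors complete as J4, J2, J6, J5, J7. Walking it through (starting from the post-abort pool):
  pool = (3, 4)
  J4 needs (2, 3) <= (3, 4) -> finishes; pool += (1, 2) = (4, 6)
  J2 needs (4, 3) <= (4, 6) -> finishes; pool += (3, 1) = (7, 7)
  J6 needs (4, 2) <= (7, 7) -> finishes; pool += (3, 0) = (10, 7)
  J5 needs (2, 1) <= (10, 7) -> finishes; pool += (3, 0) = (13, 7)
  J7 needs (4, 2) <= (13, 7) -> finishes; pool += (1, 0) = (14, 7)


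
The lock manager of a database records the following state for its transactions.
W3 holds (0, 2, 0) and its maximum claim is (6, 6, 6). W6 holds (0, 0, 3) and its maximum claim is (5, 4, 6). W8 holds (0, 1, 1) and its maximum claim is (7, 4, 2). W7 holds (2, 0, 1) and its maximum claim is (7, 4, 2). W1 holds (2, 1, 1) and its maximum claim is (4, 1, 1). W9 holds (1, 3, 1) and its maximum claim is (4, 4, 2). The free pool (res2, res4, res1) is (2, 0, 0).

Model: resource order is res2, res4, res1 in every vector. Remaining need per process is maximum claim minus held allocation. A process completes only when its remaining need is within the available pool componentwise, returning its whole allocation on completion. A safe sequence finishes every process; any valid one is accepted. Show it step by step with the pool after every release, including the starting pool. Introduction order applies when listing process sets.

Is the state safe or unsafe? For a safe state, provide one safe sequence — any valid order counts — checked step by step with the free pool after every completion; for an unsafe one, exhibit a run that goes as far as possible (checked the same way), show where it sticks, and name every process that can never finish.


The state is SAFE; one workable sequence: W1, W9, W7, W8, W6, W3.
Key observation: W1 marks the first exact bind of the order: its need (2, 0, 0) fits the free (2, 0, 0) with zero slack on a requested resource.
Step-by-step check:
  pool = (2, 0, 0)
  W1 needs (2, 0, 0) <= (2, 0, 0) -> finishes; pool += (2, 1, 1) = (4, 1, 1)
  W9 needs (3, 1, 1) <= (4, 1, 1) -> finishes; pool += (1, 3, 1) = (5, 4, 2)
  W7 needs (5, 4, 1) <= (5, 4, 2) -> finishes; pool += (2, 0, 1) = (7, 4, 3)
  W8 needs (7, 3, 1) <= (7, 4, 3) -> finishes; pool += (0, 1, 1) = (7, 5, 4)
  W6 needs (5, 4, 3) <= (7, 5, 4) -> finishes; pool += (0, 0, 3) = (7, 5, 7)
  W3 needs (6, 4, 6) <= (7, 5, 7) -> finishes; pool += (0, 2, 0) = (7, 7, 7)
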